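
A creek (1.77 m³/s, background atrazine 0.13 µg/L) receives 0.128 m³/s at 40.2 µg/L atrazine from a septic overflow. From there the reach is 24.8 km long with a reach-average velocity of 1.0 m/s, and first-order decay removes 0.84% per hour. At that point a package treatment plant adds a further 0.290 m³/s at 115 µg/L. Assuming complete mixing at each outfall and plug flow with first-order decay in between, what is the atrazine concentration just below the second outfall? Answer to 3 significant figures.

Mixed concentration C = ΣQC/ΣQ = (1.770·0.1300 + 0.1280·40.20) / 1.898 = 5.376/1.898 = 2.832 µg/L; combined flow 1.898 m³/s.
Travel time t = 24.8·1000 / 1.0 = 24800 s = 6.889 h.
0.84%/h lost → k = −ln(1 − 0.0084) = 0.008435 h⁻¹.
Decay over the reach: 2.832·exp(−kt) = 2.832·0.9435 = 2.672 µg/L.
Second outfall: C = (1.898·2.672 + 0.2900·115.0)/2.188 = 17.56 µg/L.

17.6 µg/L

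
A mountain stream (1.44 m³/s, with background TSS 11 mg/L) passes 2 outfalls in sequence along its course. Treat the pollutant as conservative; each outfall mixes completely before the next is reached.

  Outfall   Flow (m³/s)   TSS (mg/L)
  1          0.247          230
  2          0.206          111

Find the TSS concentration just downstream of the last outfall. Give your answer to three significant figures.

Outfall 1: combined Q = 1.687 m³/s; C = (1.440·11.00 + 0.2470·230.0)/1.687 = 43.06 mg/L.
Outfall 2: combined Q = 1.893 m³/s; C = (1.687·43.06 + 0.2060·111.0)/1.893 = 50.46 mg/L.

50.5 mg/L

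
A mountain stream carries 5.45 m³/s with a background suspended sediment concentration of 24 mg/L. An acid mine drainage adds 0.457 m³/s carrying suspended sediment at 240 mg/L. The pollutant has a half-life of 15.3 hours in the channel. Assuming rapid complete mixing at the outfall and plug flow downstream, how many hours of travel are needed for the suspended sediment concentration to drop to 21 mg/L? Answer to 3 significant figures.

Mass balance: C = (5.450·24.00 + 0.4570·240.0) / 5.907 = 240.5/5.907 = 40.71 mg/L.
Half-life 15.3 h → k = ln 2 / 15.3 = 0.04530 h⁻¹ = 1.087 d⁻¹.
40.71·exp(−k·t) = 21 → t = ln(40.71/21)/k = 52600 s = 14.61 h.

14.6 h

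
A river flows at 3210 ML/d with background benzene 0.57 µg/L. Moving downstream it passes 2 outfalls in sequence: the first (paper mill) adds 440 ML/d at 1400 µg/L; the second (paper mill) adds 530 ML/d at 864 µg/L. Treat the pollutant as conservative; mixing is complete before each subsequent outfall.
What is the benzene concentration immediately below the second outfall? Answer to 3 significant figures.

Outfall 1: combined Q = 3650 ML/d; C = (3210·0.5700 + 440.0·1400)/3650 = 169.3 µg/L.
Outfall 2: combined Q = 4180 ML/d; C = (3650·169.3 + 530.0·864.0)/4180 = 257.4 µg/L.

257 µg/L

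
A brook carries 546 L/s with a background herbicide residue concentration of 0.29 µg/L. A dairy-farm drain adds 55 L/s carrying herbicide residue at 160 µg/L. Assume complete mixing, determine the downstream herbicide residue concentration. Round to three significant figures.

Mixed concentration C = ΣQC/ΣQ = (546.0·0.2900 + 55.00·160.0) / 601.0 = 8958/601.0 = 14.91 µg/L.

14.9 µg/L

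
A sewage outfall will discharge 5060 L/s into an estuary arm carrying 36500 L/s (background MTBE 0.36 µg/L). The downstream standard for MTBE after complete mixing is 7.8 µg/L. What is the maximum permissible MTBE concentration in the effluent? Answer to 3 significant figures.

At the limit, (Qr·Cr + Qe·Cₑ)/(Qr + Qe) = 7.8:
Cₑ = (41560·7.8 − 36500·0.3600) / 5060 = 61.47 µg/L.

61.5 µg/L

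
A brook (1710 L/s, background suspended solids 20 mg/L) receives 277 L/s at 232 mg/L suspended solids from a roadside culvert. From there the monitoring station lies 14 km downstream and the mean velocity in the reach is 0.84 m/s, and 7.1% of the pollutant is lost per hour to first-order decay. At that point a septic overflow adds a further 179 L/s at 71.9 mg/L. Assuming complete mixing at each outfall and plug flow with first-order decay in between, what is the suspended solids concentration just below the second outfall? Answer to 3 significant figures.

38.3 mg/L

Conservation of mass: C = (1710·20.00 + 277.0·232.0) / 1987 = 98460/1987 = 49.55 mg/L; combined flow 1987 L/s.
Travel time t = 14·1000 / 0.84 = 16670 s = 4.630 h.
7.1%/h lost → k = −ln(1 − 0.071) = 0.07365 h⁻¹.
Decay over the reach: 49.55·exp(−kt) = 49.55·0.7111 = 35.24 mg/L.
Second outfall: C = (1987·35.24 + 179.0·71.90)/2166 = 38.27 mg/L.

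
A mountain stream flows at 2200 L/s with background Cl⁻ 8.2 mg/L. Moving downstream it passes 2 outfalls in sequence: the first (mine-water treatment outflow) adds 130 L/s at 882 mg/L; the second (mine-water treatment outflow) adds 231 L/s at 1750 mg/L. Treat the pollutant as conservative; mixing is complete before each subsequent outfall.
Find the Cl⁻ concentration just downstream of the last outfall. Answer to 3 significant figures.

Below outfall 1: Q → 2330 L/s, C = (2200·8.200 + 130.0·882.0)/2330 = 56.95 mg/L.
Below outfall 2: Q → 2561 L/s, C = (2330·56.95 + 231.0·1750)/2561 = 209.7 mg/L.

210 mg/L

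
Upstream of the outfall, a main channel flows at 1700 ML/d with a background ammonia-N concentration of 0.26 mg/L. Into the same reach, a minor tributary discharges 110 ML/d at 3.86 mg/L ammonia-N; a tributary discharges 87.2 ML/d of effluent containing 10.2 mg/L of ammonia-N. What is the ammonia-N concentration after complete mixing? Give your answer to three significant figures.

0.926 mg/L

Mass balance: C = (1700·0.2600 + 110.0·3.860 + 87.20·10.20) / 1897 = 1756/1897 = 0.9256 mg/L.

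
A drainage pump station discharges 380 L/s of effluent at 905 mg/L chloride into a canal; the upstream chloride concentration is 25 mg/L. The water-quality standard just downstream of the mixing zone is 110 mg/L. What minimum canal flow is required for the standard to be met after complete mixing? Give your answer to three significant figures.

3550 L/s

Set C_mix = 110: (Q·25.00 + 380.0·905.0) / (Q + 380.0) = 110
→ Q = 380.0·(905.0 − 110)/(110 − 25.00) = 3554 L/s.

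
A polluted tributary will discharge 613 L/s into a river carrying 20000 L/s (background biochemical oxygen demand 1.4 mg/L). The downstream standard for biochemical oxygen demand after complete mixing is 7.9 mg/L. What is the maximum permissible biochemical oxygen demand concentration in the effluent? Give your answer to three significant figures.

At the limit, (Qr·Cr + Qe·Cₑ)/(Qr + Qe) = 7.9:
Cₑ = (20610·7.9 − 20000·1.400) / 613.0 = 220.0 mg/L.

220 mg/L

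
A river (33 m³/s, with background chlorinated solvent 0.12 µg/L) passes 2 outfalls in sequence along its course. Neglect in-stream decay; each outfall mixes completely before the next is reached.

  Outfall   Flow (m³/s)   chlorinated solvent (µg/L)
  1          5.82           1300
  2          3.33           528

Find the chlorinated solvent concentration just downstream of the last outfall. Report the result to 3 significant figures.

221 µg/L

Below outfall 1: Q → 38.82 m³/s, C = (33.00·0.1200 + 5.820·1300)/38.82 = 195.0 µg/L.
Below outfall 2: Q → 42.15 m³/s, C = (38.82·195.0 + 3.330·528.0)/42.15 = 221.3 µg/L.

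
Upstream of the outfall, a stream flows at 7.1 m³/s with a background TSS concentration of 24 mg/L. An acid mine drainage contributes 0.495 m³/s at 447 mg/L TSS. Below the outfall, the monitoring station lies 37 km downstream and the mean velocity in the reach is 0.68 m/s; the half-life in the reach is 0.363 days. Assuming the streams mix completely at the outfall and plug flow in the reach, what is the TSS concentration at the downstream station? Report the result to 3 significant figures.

Flow-weighted average: C = (7.100·24.00 + 0.4950·447.0) / 7.595 = 391.7/7.595 = 51.57 mg/L.
Travel time t = 37·1000 / 0.68 = 54410 s = 15.11 h.
Half-life 0.363 d → k = ln 2 / 0.363 = 1.909 d⁻¹.
Applying C = C₀e^(−kt): 51.57 × 0.3004 = 15.49 mg/L.

15.5 mg/L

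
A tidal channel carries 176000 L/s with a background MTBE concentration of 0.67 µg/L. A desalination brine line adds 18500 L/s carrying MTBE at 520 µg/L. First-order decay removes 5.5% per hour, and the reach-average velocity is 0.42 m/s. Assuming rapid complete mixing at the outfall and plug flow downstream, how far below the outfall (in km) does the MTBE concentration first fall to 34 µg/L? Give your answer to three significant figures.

10.3 km

Mass balance: C = (176000·0.6700 + 18500·520.0) / 194500 = 9738000/194500 = 50.07 µg/L.
5.5%/h lost → k = −ln(1 − 0.055) = 0.05657 h⁻¹.
Set 50.07·exp(−k·t) = 34 → t = ln(50.07/34)/k = 24630 s = 6.841 h.
Distance = v·t = 0.42·24630 = 10340 m = 10.34 km.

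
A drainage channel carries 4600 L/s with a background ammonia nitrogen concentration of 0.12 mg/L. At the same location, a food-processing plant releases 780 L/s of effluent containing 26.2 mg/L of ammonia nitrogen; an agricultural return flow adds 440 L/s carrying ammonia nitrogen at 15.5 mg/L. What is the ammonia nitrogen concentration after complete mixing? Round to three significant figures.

Mixed concentration C = ΣQC/ΣQ = (4600·0.1200 + 780.0·26.20 + 440.0·15.50) / 5820 = 27810/5820 = 4.778 mg/L.

4.78 mg/L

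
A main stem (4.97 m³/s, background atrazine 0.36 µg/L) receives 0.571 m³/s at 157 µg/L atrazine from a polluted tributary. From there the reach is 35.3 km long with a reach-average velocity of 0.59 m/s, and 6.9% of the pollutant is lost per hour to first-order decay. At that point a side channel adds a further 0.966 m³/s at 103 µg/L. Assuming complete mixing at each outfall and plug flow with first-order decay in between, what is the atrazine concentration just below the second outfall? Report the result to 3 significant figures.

19.6 µg/L

Conservation of mass: C = (4.970·0.3600 + 0.5710·157.0) / 5.541 = 91.44/5.541 = 16.50 µg/L; combined flow 5.541 m³/s.
Travel time t = 35.3·1000 / 0.59 = 59830 s = 16.62 h.
6.9%/h lost → k = −ln(1 − 0.069) = 0.07150 h⁻¹.
After decay, C = 16.50 × e^(−kt) = 16.50 × 0.3048 = 5.029 µg/L.
At the second outfall, C = (5.541·5.029 + 0.9660·103.0) / (5.541 + 0.9660) = 19.57 µg/L.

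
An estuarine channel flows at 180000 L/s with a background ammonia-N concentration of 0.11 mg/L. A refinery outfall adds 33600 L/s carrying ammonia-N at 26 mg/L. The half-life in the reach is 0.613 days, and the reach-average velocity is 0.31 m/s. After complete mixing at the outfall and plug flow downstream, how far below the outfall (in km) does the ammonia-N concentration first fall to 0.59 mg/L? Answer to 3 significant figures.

46.4 km

Mass balance: C = (180000·0.1100 + 33600·26.00) / 213600 = 893400/213600 = 4.183 mg/L.
Half-life 0.613 d → k = ln 2 / 0.613 = 1.131 d⁻¹.
Set 4.183·exp(−k·t) = 0.59 → t = ln(4.183/0.59)/k = 149700 s = 41.57 h.
Distance = v·t = 0.31·149700 = 46390 m = 46.39 km.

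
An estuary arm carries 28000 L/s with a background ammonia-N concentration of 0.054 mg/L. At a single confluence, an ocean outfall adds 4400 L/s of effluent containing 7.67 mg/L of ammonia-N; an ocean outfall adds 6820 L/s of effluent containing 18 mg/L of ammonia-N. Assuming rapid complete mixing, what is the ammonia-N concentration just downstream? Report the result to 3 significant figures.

Flow-weighted average: C = (28000·0.05400 + 4400·7.670 + 6820·18.00) / 39220 = 158000/39220 = 4.029 mg/L.

4.03 mg/L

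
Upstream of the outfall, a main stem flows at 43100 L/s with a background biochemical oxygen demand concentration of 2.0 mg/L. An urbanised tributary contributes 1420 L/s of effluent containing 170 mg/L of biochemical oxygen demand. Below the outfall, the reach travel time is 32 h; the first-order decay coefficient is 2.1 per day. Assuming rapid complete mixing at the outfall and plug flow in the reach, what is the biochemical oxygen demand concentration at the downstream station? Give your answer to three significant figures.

Flow-weighted average: C = (43100·2.000 + 1420·170.0) / 44520 = 327600/44520 = 7.358 mg/L.
First-order decay: C = 7.358·exp(−k·t) = 7.358·0.06081 = 0.4475 mg/L.

0.447 mg/L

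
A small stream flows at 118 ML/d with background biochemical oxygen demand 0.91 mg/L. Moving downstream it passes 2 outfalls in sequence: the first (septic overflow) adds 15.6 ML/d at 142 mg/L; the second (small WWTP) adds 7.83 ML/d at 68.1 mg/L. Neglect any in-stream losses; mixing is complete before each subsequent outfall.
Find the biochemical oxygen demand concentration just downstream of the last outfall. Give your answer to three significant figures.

20.2 mg/L

Outfall 1: combined Q = 133.6 ML/d; C = (118.0·0.9100 + 15.60·142.0)/133.6 = 17.38 mg/L.
Outfall 2: combined Q = 141.4 ML/d; C = (133.6·17.38 + 7.830·68.10)/141.4 = 20.19 mg/L.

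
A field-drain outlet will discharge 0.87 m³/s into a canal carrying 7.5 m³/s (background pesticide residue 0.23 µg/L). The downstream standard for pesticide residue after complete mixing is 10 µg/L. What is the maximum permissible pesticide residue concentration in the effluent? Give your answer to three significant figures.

At the limit, (Qr·Cr + Qe·Cₑ)/(Qr + Qe) = 10:
Cₑ = (8.370·10 − 7.500·0.2300) / 0.8700 = 94.22 µg/L.

94.2 µg/L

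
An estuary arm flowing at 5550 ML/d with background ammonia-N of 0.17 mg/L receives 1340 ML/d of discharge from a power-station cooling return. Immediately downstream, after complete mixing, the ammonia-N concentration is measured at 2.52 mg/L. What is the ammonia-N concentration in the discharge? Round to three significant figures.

Mass balance: 5550·0.1700 + 1340·Cₑ = 6890·2.520
→ Cₑ = (6890·2.520 − 5550·0.1700) / 1340 = 12.25 mg/L.

12.3 mg/L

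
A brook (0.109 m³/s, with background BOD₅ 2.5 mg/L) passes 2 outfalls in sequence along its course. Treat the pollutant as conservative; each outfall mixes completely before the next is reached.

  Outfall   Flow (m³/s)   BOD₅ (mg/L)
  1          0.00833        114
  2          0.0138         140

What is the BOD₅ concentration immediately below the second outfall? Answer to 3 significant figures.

24.1 mg/L

Outfall 1: combined Q = 0.1173 m³/s; C = (0.1090·2.500 + 0.008330·114.0)/0.1173 = 10.42 mg/L.
Outfall 2: combined Q = 0.1311 m³/s; C = (0.1173·10.42 + 0.01380·140.0)/0.1311 = 24.05 mg/L.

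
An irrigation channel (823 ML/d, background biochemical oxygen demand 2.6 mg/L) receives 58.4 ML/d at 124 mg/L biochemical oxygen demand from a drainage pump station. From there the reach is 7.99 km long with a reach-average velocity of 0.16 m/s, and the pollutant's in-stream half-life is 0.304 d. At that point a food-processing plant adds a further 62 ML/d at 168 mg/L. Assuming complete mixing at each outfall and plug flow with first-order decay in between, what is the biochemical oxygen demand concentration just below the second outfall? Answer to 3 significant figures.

Mass balance: C = (823.0·2.600 + 58.40·124.0) / 881.4 = 9381/881.4 = 10.64 mg/L; combined flow 881.4 ML/d.
Travel time t = 7.99·1000 / 0.16 = 49940 s = 13.87 h.
Half-life 0.304 d → k = ln 2 / 0.304 = 2.280 d⁻¹.
First-order decay: C = 10.64·exp(−k·t) = 10.64·0.2677 = 2.849 mg/L.
At the second outfall, C = (881.4·2.849 + 62.00·168.0) / (881.4 + 62.00) = 13.70 mg/L.

13.7 mg/L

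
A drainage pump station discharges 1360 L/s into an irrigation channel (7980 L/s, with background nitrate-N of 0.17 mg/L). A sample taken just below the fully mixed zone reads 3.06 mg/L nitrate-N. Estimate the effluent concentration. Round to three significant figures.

Mass balance: 7980·0.1700 + 1360·Cₑ = 9340·3.060
→ Cₑ = (9340·3.060 − 7980·0.1700) / 1360 = 20.02 mg/L.

20.0 mg/L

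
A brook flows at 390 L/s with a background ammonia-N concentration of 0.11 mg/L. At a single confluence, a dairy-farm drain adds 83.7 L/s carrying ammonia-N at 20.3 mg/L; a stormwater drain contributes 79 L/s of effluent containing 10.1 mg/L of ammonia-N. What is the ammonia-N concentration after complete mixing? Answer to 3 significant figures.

Mixed concentration C = ΣQC/ΣQ = (390.0·0.1100 + 83.70·20.30 + 79.00·10.10) / 552.7 = 2540/552.7 = 4.595 mg/L.

4.60 mg/L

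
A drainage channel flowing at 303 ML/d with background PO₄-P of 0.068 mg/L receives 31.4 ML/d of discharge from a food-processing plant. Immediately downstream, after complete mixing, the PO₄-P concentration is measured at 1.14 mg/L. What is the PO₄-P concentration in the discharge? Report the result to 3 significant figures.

Mass balance: 303.0·0.06800 + 31.40·Cₑ = 334.4·1.140
→ Cₑ = (334.4·1.140 − 303.0·0.06800) / 31.40 = 11.48 mg/L.

11.5 mg/L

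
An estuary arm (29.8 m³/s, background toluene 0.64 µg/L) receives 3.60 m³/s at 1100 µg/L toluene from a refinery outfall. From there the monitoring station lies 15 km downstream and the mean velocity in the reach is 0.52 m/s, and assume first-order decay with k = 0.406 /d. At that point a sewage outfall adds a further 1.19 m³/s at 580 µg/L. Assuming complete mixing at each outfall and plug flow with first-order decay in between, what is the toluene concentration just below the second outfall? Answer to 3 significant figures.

120 µg/L

Mixed concentration C = ΣQC/ΣQ = (29.80·0.6400 + 3.600·1100) / 33.40 = 3979/33.40 = 119.1 µg/L; combined flow 33.40 m³/s.
Travel time t = 15·1000 / 0.52 = 28850 s = 8.013 h.
First-order decay: C = 119.1·exp(−k·t) = 119.1·0.8732 = 104.0 µg/L.
Second outfall: C = (33.40·104.0 + 1.190·580.0)/34.59 = 120.4 µg/L.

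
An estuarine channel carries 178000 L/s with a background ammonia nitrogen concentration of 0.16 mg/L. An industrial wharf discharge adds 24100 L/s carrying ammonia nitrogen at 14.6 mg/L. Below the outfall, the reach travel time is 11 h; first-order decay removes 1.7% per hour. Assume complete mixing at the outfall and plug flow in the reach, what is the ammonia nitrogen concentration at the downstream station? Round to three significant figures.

1.56 mg/L

Conservation of mass: C = (178000·0.1600 + 24100·14.60) / 202100 = 380300/202100 = 1.882 mg/L.
1.7%/h lost → k = −ln(1 − 0.017) = 0.01715 h⁻¹.
First-order decay: C = 1.882·exp(−k·t) = 1.882·0.8281 = 1.558 mg/L.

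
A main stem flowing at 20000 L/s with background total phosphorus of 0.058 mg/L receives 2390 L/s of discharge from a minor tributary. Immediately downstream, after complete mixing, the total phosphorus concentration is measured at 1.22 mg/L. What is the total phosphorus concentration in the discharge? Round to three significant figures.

10.9 mg/L

Mass balance: 20000·0.05800 + 2390·Cₑ = 22390·1.220
→ Cₑ = (22390·1.220 − 20000·0.05800) / 2390 = 10.94 mg/L.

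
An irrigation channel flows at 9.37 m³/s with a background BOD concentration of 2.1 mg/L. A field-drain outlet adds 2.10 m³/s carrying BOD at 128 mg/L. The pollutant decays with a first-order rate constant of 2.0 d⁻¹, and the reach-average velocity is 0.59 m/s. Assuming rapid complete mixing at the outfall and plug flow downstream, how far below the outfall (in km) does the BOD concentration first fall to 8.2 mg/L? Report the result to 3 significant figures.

Mass balance: C = (9.370·2.100 + 2.100·128.0) / 11.47 = 288.5/11.47 = 25.15 mg/L.
Set 25.15·exp(−k·t) = 8.2 → t = ln(25.15/8.2)/k = 48420 s = 13.45 h.
Distance = v·t = 0.59·48420 = 28570 m = 28.57 km.

28.6 km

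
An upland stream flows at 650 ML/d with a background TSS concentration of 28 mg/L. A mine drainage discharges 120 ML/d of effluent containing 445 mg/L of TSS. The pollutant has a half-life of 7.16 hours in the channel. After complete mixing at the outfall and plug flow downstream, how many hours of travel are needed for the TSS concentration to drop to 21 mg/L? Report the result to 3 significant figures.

15.4 h

Flow-weighted average: C = (650.0·28.00 + 120.0·445.0) / 770.0 = 71600/770.0 = 92.99 mg/L.
Half-life 7.16 h → k = ln 2 / 7.16 = 0.09681 h⁻¹ = 2.323 d⁻¹.
92.99·exp(−k·t) = 21 → t = ln(92.99/21)/k = 55330 s = 15.37 h.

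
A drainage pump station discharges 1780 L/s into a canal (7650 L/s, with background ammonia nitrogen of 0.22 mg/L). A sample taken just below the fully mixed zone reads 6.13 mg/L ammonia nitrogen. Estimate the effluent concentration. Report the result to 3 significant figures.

31.5 mg/L

Mass balance: 7650·0.2200 + 1780·Cₑ = 9430·6.130
→ Cₑ = (9430·6.130 − 7650·0.2200) / 1780 = 31.53 mg/L.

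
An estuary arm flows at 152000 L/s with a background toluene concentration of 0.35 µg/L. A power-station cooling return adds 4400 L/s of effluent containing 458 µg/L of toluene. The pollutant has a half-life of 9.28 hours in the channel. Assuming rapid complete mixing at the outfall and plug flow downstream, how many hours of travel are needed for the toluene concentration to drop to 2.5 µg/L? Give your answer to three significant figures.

22.3 h

Conservation of mass: C = (152000·0.3500 + 4400·458.0) / 156400 = 2068000/156400 = 13.23 µg/L.
Half-life 9.28 h → k = ln 2 / 9.28 = 0.07469 h⁻¹ = 1.793 d⁻¹.
13.23·exp(−k·t) = 2.5 → t = ln(13.23/2.5)/k = 80290 s = 22.30 h.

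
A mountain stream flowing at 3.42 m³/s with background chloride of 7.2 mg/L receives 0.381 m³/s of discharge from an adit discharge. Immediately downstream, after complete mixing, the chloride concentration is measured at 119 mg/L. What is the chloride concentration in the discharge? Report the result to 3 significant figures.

1120 mg/L

Mass balance: 3.420·7.200 + 0.3810·Cₑ = 3.801·119.0
→ Cₑ = (3.801·119.0 − 3.420·7.200) / 0.3810 = 1123 mg/L.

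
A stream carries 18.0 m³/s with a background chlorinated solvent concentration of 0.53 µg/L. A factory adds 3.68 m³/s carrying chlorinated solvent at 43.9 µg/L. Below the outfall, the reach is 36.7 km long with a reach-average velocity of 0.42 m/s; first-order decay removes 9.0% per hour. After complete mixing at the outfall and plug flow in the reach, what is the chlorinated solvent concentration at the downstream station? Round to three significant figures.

Mixed concentration C = ΣQC/ΣQ = (18.00·0.5300 + 3.680·43.90) / 21.68 = 171.1/21.68 = 7.892 µg/L.
Travel time t = 36.7·1000 / 0.42 = 87380 s = 24.27 h.
9.0%/h lost → k = −ln(1 − 0.09) = 0.09431 h⁻¹.
After decay, C = 7.892 × e^(−kt) = 7.892 × 0.1014 = 0.7998 µg/L.

0.800 µg/L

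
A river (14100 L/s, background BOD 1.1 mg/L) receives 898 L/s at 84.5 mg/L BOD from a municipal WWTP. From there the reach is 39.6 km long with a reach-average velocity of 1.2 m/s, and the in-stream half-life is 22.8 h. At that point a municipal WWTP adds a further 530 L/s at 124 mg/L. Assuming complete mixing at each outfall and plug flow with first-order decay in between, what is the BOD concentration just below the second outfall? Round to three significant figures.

8.69 mg/L

Conservation of mass: C = (14100·1.100 + 898.0·84.50) / 15000 = 91390/15000 = 6.094 mg/L; combined flow 15000 L/s.
Travel time t = 39.6·1000 / 1.2 = 33000 s = 9.167 h.
Half-life 22.8 h → k = ln 2 / 22.8 = 0.03040 h⁻¹ = 0.7296 d⁻¹.
First-order decay: C = 6.094·exp(−k·t) = 6.094·0.7568 = 4.611 mg/L.
At the second outfall, C = (15000·4.611 + 530.0·124.0) / (15000 + 530.0) = 8.686 mg/L.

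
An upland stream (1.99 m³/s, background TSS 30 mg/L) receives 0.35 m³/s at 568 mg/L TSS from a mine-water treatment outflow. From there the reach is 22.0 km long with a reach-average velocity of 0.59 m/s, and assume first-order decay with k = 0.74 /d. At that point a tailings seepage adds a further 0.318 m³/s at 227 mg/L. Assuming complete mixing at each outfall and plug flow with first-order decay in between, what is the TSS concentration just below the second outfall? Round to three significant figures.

97.8 mg/L

After mixing, C = (1.990·30.00 + 0.3500·568.0) / 2.340 = 258.5/2.340 = 110.5 mg/L; combined flow 2.340 m³/s.
Travel time t = 22.0·1000 / 0.59 = 37290 s = 10.36 h.
First-order decay: C = 110.5·exp(−k·t) = 110.5·0.7266 = 80.27 mg/L.
At the second outfall, C = (2.340·80.27 + 0.3180·227.0) / (2.340 + 0.3180) = 97.82 mg/L.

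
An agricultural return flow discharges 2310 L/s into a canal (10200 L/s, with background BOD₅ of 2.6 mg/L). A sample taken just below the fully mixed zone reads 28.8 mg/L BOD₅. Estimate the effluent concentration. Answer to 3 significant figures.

144 mg/L

Mass balance: 10200·2.600 + 2310·Cₑ = 12510·28.80
→ Cₑ = (12510·28.80 − 10200·2.600) / 2310 = 144.5 mg/L.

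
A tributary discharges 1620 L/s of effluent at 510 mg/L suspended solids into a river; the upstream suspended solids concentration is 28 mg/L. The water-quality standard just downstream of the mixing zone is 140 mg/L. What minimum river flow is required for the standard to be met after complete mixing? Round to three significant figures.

Set C_mix = 140: (Q·28.00 + 1620·510.0) / (Q + 1620) = 140
→ Q = 1620·(510.0 − 140)/(140 − 28.00) = 5352 L/s.

5350 L/s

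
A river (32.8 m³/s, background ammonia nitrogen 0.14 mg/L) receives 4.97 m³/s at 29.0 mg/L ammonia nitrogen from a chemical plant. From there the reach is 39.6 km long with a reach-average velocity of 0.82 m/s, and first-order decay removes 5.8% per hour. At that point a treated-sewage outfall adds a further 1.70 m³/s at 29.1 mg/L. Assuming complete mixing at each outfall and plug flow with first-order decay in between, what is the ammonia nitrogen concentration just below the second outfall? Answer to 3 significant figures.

Flow-weighted average: C = (32.80·0.1400 + 4.970·29.00) / 37.77 = 148.7/37.77 = 3.938 mg/L; combined flow 37.77 m³/s.
Travel time t = 39.6·1000 / 0.82 = 48290 s = 13.41 h.
5.8%/h lost → k = −ln(1 − 0.058) = 0.05975 h⁻¹.
Applying C = C₀e^(−kt): 3.938 × 0.4486 = 1.767 mg/L.
At the second outfall, C = (37.77·1.767 + 1.700·29.10) / (37.77 + 1.700) = 2.944 mg/L.

2.94 mg/L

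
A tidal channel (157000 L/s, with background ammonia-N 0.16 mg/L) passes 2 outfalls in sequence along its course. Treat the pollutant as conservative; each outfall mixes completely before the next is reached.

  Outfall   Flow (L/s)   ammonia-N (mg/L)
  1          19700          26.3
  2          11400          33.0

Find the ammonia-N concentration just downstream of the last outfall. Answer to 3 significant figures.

After outfall 1: Q = 157000 + 19700 = 176700 L/s; C = (157000·0.1600 + 19700·26.30)/176700 = 3.074 mg/L.
After outfall 2: Q = 176700 + 11400 = 188100 L/s; C = (176700·3.074 + 11400·33.00)/188100 = 4.888 mg/L.

4.89 mg/L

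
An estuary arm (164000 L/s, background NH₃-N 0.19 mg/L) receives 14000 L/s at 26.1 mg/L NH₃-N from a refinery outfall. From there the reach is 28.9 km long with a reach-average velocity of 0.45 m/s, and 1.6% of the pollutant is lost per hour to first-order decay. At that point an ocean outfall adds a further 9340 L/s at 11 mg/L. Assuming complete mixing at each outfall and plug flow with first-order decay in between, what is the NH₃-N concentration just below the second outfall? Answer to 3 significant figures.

Conservation of mass: C = (164000·0.1900 + 14000·26.10) / 178000 = 396600/178000 = 2.228 mg/L; combined flow 178000 L/s.
Travel time t = 28.9·1000 / 0.45 = 64220 s = 17.84 h.
1.6%/h lost → k = −ln(1 − 0.016) = 0.01613 h⁻¹.
Decay over the reach: 2.228·exp(−kt) = 2.228·0.7500 = 1.671 mg/L.
Second outfall: C = (178000·1.671 + 9340·11.00)/187300 = 2.136 mg/L.

2.14 mg/L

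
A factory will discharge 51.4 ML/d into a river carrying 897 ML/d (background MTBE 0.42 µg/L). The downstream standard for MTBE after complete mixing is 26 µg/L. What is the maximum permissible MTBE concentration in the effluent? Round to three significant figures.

At the limit, (Qr·Cr + Qe·Cₑ)/(Qr + Qe) = 26:
Cₑ = (948.4·26 − 897.0·0.4200) / 51.40 = 472.4 µg/L.

472 µg/L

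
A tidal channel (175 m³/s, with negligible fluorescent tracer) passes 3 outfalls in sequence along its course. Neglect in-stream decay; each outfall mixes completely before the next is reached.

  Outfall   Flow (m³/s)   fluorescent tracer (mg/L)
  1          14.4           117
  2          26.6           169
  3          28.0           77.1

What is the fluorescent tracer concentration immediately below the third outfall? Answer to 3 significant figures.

34.2 mg/L

After outfall 1: Q = 175.0 + 14.40 = 189.4 m³/s; C = (175.0·0 + 14.40·117.0)/189.4 = 8.895 mg/L.
After outfall 2: Q = 189.4 + 26.60 = 216.0 m³/s; C = (189.4·8.895 + 26.60·169.0)/216.0 = 28.61 mg/L.
After outfall 3: Q = 216.0 + 28.00 = 244.0 m³/s; C = (216.0·28.61 + 28.00·77.10)/244.0 = 34.18 mg/L.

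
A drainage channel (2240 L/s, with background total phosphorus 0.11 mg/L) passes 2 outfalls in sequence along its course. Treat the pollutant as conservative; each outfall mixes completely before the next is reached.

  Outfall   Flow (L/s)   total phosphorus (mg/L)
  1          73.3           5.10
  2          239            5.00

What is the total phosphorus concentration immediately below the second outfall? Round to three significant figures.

Outfall 1: combined Q = 2313 L/s; C = (2240·0.1100 + 73.30·5.100)/2313 = 0.2681 mg/L.
Outfall 2: combined Q = 2552 L/s; C = (2313·0.2681 + 239.0·5.000)/2552 = 0.7112 mg/L.

0.711 mg/L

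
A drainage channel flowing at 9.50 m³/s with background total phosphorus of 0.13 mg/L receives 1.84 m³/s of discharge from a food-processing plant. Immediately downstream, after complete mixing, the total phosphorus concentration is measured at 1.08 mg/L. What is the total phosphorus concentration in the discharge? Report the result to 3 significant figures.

Mass balance: 9.500·0.1300 + 1.840·Cₑ = 11.34·1.080
→ Cₑ = (11.34·1.080 − 9.500·0.1300) / 1.840 = 5.985 mg/L.

5.98 mg/L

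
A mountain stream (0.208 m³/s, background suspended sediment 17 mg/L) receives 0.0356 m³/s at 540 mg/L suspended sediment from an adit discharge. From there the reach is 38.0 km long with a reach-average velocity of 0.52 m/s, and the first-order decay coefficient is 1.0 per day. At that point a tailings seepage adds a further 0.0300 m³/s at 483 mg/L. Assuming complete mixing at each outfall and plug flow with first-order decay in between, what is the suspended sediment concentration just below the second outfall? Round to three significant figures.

88.7 mg/L

Conservation of mass: C = (0.2080·17.00 + 0.03560·540.0) / 0.2436 = 22.76/0.2436 = 93.43 mg/L; combined flow 0.2436 m³/s.
Travel time t = 38.0·1000 / 0.52 = 73080 s = 20.30 h.
After decay, C = 93.43 × e^(−kt) = 93.43 × 0.4292 = 40.10 mg/L.
Second outfall: C = (0.2436·40.10 + 0.03000·483.0)/0.2736 = 88.67 mg/L.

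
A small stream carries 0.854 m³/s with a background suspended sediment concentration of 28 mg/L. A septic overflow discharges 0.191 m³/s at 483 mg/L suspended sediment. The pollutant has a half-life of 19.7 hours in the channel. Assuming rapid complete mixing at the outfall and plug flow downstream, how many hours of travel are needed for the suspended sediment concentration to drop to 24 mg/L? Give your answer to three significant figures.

Mass balance: C = (0.8540·28.00 + 0.1910·483.0) / 1.045 = 116.2/1.045 = 111.2 mg/L.
Half-life 19.7 h → k = ln 2 / 19.7 = 0.03519 h⁻¹ = 0.8444 d⁻¹.
111.2·exp(−k·t) = 24 → t = ln(111.2/24)/k = 156800 s = 43.57 h.

43.6 h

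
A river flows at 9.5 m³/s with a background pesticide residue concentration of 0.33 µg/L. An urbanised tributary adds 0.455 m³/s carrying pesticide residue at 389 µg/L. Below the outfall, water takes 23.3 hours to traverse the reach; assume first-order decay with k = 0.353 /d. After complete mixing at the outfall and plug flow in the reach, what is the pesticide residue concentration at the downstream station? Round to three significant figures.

Conservation of mass: C = (9.500·0.3300 + 0.4550·389.0) / 9.955 = 180.1/9.955 = 18.09 µg/L.
Applying C = C₀e^(−kt): 18.09 × 0.7098 = 12.84 µg/L.

12.8 µg/L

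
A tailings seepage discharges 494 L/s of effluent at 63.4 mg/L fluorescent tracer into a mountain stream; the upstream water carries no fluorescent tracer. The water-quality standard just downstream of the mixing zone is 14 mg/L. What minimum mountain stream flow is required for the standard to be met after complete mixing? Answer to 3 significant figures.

1740 L/s

Set C_mix = 14: (Q·0 + 494.0·63.40) / (Q + 494.0) = 14
→ Q = 494.0·(63.40 − 14)/(14 − 0) = 1743 L/s.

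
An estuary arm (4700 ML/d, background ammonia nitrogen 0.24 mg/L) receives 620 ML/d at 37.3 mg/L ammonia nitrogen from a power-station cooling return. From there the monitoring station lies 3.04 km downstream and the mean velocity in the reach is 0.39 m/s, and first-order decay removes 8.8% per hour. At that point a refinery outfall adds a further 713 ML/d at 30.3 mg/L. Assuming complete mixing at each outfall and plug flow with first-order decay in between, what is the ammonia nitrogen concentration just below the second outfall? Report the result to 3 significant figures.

Flow-weighted average: C = (4700·0.2400 + 620.0·37.30) / 5320 = 24250/5320 = 4.559 mg/L; combined flow 5320 ML/d.
Travel time t = 3.04·1000 / 0.39 = 7795 s = 2.165 h.
8.8%/h lost → k = −ln(1 − 0.088) = 0.09212 h⁻¹.
First-order decay: C = 4.559·exp(−k·t) = 4.559·0.8192 = 3.735 mg/L.
Second outfall: C = (5320·3.735 + 713.0·30.30)/6033 = 6.874 mg/L.

6.87 mg/L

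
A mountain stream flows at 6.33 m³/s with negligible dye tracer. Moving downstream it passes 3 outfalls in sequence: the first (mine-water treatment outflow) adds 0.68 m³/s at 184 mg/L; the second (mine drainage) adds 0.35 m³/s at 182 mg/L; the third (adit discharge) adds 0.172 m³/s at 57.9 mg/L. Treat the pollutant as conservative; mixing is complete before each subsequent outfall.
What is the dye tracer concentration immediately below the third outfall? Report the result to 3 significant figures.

26.4 mg/L

Below outfall 1: Q → 7.010 m³/s, C = (6.330·0 + 0.6800·184.0)/7.010 = 17.85 mg/L.
Below outfall 2: Q → 7.360 m³/s, C = (7.010·17.85 + 0.3500·182.0)/7.360 = 25.65 mg/L.
Below outfall 3: Q → 7.532 m³/s, C = (7.360·25.65 + 0.1720·57.90)/7.532 = 26.39 mg/L.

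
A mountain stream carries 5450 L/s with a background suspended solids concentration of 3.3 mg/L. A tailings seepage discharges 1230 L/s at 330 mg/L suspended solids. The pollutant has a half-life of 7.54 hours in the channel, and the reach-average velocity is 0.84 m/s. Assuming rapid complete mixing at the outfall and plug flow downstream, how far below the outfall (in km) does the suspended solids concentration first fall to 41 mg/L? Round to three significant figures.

Mass balance: C = (5450·3.300 + 1230·330.0) / 6680 = 423900/6680 = 63.46 mg/L.
Half-life 7.54 h → k = ln 2 / 7.54 = 0.09193 h⁻¹ = 2.206 d⁻¹.
Set 63.46·exp(−k·t) = 41 → t = ln(63.46/41)/k = 17100 s = 4.751 h.
Distance = v·t = 0.84·17100 = 14370 m = 14.37 km.

14.4 km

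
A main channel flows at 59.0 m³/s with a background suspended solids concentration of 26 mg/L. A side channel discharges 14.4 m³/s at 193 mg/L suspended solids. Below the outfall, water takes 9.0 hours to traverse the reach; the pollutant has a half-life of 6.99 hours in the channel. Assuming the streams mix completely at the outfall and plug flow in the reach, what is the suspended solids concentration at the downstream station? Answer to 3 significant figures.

Flow-weighted average: C = (59.00·26.00 + 14.40·193.0) / 73.40 = 4313/73.40 = 58.76 mg/L.
Half-life 6.99 h → k = ln 2 / 6.99 = 0.09916 h⁻¹ = 2.380 d⁻¹.
After decay, C = 58.76 × e^(−kt) = 58.76 × 0.4096 = 24.07 mg/L.

24.1 mg/L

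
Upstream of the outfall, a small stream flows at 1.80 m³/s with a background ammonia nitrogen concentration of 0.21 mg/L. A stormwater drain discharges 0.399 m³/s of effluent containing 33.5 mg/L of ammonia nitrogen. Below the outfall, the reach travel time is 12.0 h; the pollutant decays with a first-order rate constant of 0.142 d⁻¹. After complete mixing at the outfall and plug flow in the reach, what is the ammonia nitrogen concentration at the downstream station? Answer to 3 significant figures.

Flow-weighted average: C = (1.800·0.2100 + 0.3990·33.50) / 2.199 = 13.74/2.199 = 6.250 mg/L.
Applying C = C₀e^(−kt): 6.250 × 0.9315 = 5.822 mg/L.

5.82 mg/L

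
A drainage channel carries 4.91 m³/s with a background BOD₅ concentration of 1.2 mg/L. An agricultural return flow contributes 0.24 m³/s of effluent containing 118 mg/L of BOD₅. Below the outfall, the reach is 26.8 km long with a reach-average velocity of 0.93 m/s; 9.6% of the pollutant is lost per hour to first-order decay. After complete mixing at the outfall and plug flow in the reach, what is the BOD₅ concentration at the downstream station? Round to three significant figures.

2.96 mg/L

Flow-weighted average: C = (4.910·1.200 + 0.2400·118.0) / 5.150 = 34.21/5.150 = 6.643 mg/L.
Travel time t = 26.8·1000 / 0.93 = 28820 s = 8.005 h.
9.6%/h lost → k = −ln(1 − 0.096) = 0.1009 h⁻¹.
After decay, C = 6.643 × e^(−kt) = 6.643 × 0.4458 = 2.961 mg/L.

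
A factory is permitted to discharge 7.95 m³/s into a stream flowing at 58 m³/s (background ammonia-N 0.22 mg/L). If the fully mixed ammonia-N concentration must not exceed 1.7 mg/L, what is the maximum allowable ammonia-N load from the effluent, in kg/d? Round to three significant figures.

8580 kg/d

Mass balance at the limit: 58.00·0.2200 + 7.950·Cₑ = 65.95·1.7 → Cₑ = 12.50 mg/L.
Load = 7.950 m³/s × 12.50 g/m³ × 86 400 s/d = 8584 kg/d.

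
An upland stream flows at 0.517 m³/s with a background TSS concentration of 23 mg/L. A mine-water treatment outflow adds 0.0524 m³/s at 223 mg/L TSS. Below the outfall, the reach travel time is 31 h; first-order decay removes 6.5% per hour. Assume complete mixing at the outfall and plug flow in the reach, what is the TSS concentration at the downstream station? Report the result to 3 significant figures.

Flow-weighted average: C = (0.5170·23.00 + 0.05240·223.0) / 0.5694 = 23.58/0.5694 = 41.41 mg/L.
6.5%/h lost → k = −ln(1 − 0.065) = 0.06721 h⁻¹.
Applying C = C₀e^(−kt): 41.41 × 0.1245 = 5.155 mg/L.

5.15 mg/L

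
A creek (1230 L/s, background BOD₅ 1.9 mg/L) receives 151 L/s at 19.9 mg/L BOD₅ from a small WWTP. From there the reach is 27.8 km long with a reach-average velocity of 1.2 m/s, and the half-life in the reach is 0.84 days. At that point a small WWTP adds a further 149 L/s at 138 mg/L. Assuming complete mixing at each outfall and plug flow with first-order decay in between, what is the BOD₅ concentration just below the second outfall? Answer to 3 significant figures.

16.2 mg/L

Conservation of mass: C = (1230·1.900 + 151.0·19.90) / 1381 = 5342/1381 = 3.868 mg/L; combined flow 1381 L/s.
Travel time t = 27.8·1000 / 1.2 = 23170 s = 6.435 h.
Half-life 0.84 d → k = ln 2 / 0.84 = 0.8252 d⁻¹.
After decay, C = 3.868 × e^(−kt) = 3.868 × 0.8015 = 3.100 mg/L.
Second outfall: C = (1381·3.100 + 149.0·138.0)/1530 = 16.24 mg/L.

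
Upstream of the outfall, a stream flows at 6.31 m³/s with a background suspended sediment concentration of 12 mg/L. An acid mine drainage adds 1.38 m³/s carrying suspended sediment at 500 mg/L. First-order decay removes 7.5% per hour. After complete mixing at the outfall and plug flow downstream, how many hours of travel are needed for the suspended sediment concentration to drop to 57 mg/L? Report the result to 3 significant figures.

7.16 h

Flow-weighted average: C = (6.310·12.00 + 1.380·500.0) / 7.690 = 765.7/7.690 = 99.57 mg/L.
7.5%/h lost → k = −ln(1 − 0.075) = 0.07796 h⁻¹.
99.57·exp(−k·t) = 57 → t = ln(99.57/57)/k = 25760 s = 7.155 h.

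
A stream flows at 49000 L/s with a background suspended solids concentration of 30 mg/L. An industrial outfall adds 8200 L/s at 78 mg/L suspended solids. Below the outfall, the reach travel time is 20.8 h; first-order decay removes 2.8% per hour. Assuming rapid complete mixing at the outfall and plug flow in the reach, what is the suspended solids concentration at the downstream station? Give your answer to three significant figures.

20.4 mg/L

Flow-weighted average: C = (49000·30.00 + 8200·78.00) / 57200 = 2110000/57200 = 36.88 mg/L.
2.8%/h lost → k = −ln(1 − 0.028) = 0.02840 h⁻¹.
Applying C = C₀e^(−kt): 36.88 × 0.5539 = 20.43 mg/L.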